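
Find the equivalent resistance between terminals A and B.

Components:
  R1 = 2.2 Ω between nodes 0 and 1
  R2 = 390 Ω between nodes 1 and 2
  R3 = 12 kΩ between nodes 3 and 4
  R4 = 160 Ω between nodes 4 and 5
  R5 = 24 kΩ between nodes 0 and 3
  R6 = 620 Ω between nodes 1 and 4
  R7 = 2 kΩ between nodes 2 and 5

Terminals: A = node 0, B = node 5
The network is not a plain series/parallel combination. Inject a 1 A test current into terminal A (node 0) and return it from terminal B (node 5); then R_eq = V_A / (1 A).
Nodal analysis, taking node 5 as the 0 V reference.
Current source I_test pushes 1 A into node 0 and draws it out of node 5.
KCL at each unknown node (sum of currents leaving = 0; resistances in Ω):
  Node 0: (V_0 - V_1)/2.2 + (V_0 - V_3)/24000 - 1 = 0
  Node 1: (V_1 - V_0)/2.2 + (V_1 - V_2)/390 + (V_1 - V_4)/620 = 0
  Node 2: (V_2 - V_1)/390 + (V_2 - 0)/2000 = 0
  Node 3: (V_3 - V_0)/24000 + (V_3 - V_4)/12000 = 0
  Node 4: (V_4 - V_1)/620 + (V_4 - V_3)/12000 + (V_4 - 0)/160 = 0
Collecting terms (coefficients in siemens):
  0.4546·V_0 - 0.4545·V_1 - 0.00004167·V_3 = 1
  0.4587·V_1 - 0.4545·V_0 - 0.002564·V_2 - 0.001613·V_4 = 0
  0.003064·V_2 - 0.002564·V_1 = 0
  0.000125·V_3 - 0.00004167·V_0 - 0.00008333·V_4 = 0
  0.007946·V_4 - 0.001613·V_1 - 0.00008333·V_3 = 0
Solving these 5 simultaneous equations (Gaussian elimination) gives:
  V_0 = 584.2 V, V_1 = 582.1 V, V_2 = 487.1 V, V_3 = 275.4 V
  V_4 = 121 V
R_eq = V_0 / 1 A = 584.2 Ω

Final answer: 584.2 Ω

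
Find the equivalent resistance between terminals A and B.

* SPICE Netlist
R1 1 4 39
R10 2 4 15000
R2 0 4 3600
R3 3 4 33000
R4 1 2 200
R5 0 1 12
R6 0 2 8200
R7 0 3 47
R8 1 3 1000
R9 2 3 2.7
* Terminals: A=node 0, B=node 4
The network is not a plain series/parallel combination. Inject a 1 A test current into terminal A (node 0) and return it from terminal B (node 4); then R_eq = V_A / (1 A).
Nodal analysis, taking node 4 as the 0 V reference.
Current source I_test pushes 1 A into node 0 and draws it out of node 4.
KCL at each unknown node (sum of currents leaving = 0; resistances in Ω):
  Node 0: (V_0 - 0)/3600 + (V_0 - V_1)/12 + (V_0 - V_2)/8200 + (V_0 - V_3)/47 - 1 = 0
  Node 1: (V_1 - V_0)/12 + (V_1 - 0)/39 + (V_1 - V_2)/200 + (V_1 - V_3)/1000 = 0
  Node 2: (V_2 - V_0)/8200 + (V_2 - V_1)/200 + (V_2 - V_3)/2.7 + (V_2 - 0)/15000 = 0
  Node 3: (V_3 - V_0)/47 + (V_3 - V_1)/1000 + (V_3 - V_2)/2.7 + (V_3 - 0)/33000 = 0
Collecting terms (coefficients in siemens):
  0.105·V_0 - 0.08333·V_1 - 0.000122·V_2 - 0.02128·V_3 = 1
  0.115·V_1 - 0.08333·V_0 - 0.005·V_2 - 0.001·V_3 = 0
  0.3756·V_2 - 0.000122·V_0 - 0.005·V_1 - 0.3704·V_3 = 0
  0.3927·V_3 - 0.02128·V_0 - 0.001·V_1 - 0.3704·V_2 = 0
Solving these 4 simultaneous equations (Gaussian elimination) gives:
  V_0 = 49.46 V, V_1 = 38.29 V, V_2 = 46.75 V, V_3 = 46.87 V
R_eq = V_0 / 1 A = 49.46 Ω

Final answer: 49.46 Ω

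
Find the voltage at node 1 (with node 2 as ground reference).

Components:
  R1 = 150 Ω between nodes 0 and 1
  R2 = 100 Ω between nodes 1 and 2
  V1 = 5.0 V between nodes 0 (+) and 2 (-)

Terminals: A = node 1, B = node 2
Nodal analysis, taking node 2 as the 0 V reference.
Source V1 fixes V_0 = 5 V.
KCL at each unknown node (sum of currents leaving = 0; resistances in Ω):
  Node 1: (V_1 - 5)/150 + (V_1 - 0)/100 = 0
Collecting terms: 0.01667 × V_1 = 0.03333  =>  V_1 = 2 V
The requested potential is V_1 = 2 V.

Final answer: V_1 = 2 V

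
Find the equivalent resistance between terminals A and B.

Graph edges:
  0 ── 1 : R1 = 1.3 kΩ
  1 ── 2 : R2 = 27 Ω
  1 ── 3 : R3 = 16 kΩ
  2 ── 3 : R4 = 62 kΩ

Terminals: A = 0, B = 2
Reduce the network between node 0 (A) and node 2 (B) by series/parallel combination:
  Rs1 = R3 + R4 (series, joined only at node 3) = 16000 + 62000 = 78000 Ω
  Rp1 = R2 ‖ Rs1 (parallel, both between nodes 1 and 2) = 1/(1/27 + 1/78000) = 26.99 Ω
  Rs2 = R1 + Rp1 (series, joined only at node 1) = 1300 + 26.99 = 1327 Ω
R_eq = 1.327 kΩ

Final answer: 1.327 kΩ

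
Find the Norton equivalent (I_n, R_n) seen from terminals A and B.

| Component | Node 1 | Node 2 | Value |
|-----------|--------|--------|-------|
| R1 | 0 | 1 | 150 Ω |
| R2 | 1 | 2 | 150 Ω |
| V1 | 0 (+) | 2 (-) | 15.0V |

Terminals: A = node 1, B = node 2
Find the Thévenin equivalent first; then I_n = V_th/R_th and R_n = R_th.
Step 1 — V_th is the open-circuit voltage V_A - V_B (nothing connected across the terminals).
Nodal analysis, taking node 2 as the 0 V reference.
Source V1 fixes V_0 = 15 V.
KCL at each unknown node (sum of currents leaving = 0; resistances in Ω):
  Node 1: (V_1 - 15)/150 + (V_1 - 0)/150 = 0
Collecting terms: 0.01333 × V_1 = 0.1  =>  V_1 = 7.5 V
V_th = V_1 - V_2 = 7.5 - 0 = 7.5 V
Step 2 — R_th: zero the source — replace V1 by a short circuit (node 2 merges into node 0) — and find the resistance seen between A (node 1) and B (node 0).
Reduce the network between node 1 (A) and node 0 (B) by series/parallel combination:
  Rp1 = R1 ‖ R2 (parallel, both between nodes 0 and 1) = 1/(1/150 + 1/150) = 75 Ω
R_th = 75 Ω
I_n = V_th/R_th = 7.5/75 = 0.1 A, and R_n = R_th = 75 Ω

Final answer: I_n = 0.1 A, R_n = 75 Ω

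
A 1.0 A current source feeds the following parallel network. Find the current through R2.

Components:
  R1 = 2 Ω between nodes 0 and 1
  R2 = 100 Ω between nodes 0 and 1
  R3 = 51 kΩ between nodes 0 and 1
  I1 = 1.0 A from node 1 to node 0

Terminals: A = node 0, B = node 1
All resistors sit directly between nodes 0 and 1, so they are in parallel and share one voltage V; the full source current 1 A splits among them.
1/R_par = 1/2 + 1/100 + 1/51000 = 0.51 S  =>  R_par = 1.961 Ω
V = I × R_par = 1 × 1.961 = 1.961 V
I_R2 = V/R2 = 1.961/100 = 0.01961 A

Final answer: 0.01961 A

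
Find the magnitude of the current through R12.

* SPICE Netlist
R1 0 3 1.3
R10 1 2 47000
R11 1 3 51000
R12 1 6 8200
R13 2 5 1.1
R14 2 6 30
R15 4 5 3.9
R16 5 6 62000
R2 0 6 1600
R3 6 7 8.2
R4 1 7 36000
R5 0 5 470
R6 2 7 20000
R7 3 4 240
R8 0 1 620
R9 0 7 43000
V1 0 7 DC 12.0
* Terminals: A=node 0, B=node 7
Nodal analysis, taking node 7 as the 0 V reference.
Source V1 fixes V_0 = 12 V.
KCL at each unknown node (sum of currents leaving = 0; resistances in Ω):
  Node 1: (V_1 - 0)/36000 + (V_1 - 12)/620 + (V_1 - V_2)/47000 + (V_1 - V_3)/51000 + (V_1 - V_6)/8200 = 0
  Node 2: (V_2 - 0)/20000 + (V_2 - V_1)/47000 + (V_2 - V_5)/1.1 + (V_2 - V_6)/30 = 0
  Node 3: (V_3 - 12)/1.3 + (V_3 - V_4)/240 + (V_3 - V_1)/51000 = 0
  Node 4: (V_4 - V_3)/240 + (V_4 - V_5)/3.9 = 0
  Node 5: (V_5 - 12)/470 + (V_5 - V_2)/1.1 + (V_5 - V_4)/3.9 + (V_5 - V_6)/62000 = 0
  Node 6: (V_6 - 12)/1600 + (V_6 - 0)/8.2 + (V_6 - V_1)/8200 + (V_6 - V_2)/30 + (V_6 - V_5)/62000 = 0
Collecting terms (coefficients in siemens):
  0.001804·V_1 - 0.00002128·V_2 - 0.00001961·V_3 - 0.000122·V_6 = 0.01935
  0.9425·V_2 - 0.00002128·V_1 - 0.9091·V_5 - 0.03333·V_6 = 0
  0.7734·V_3 - 0.00001961·V_1 - 0.004167·V_4 = 9.231
  0.2606·V_4 - 0.004167·V_3 - 0.2564·V_5 = 0
  1.168·V_5 - 0.9091·V_2 - 0.2564·V_4 - 0.00001613·V_6 = 0.02553
  0.156·V_6 - 0.000122·V_1 - 0.03333·V_2 - 0.00001613·V_5 = 0.0075
Solving these 6 simultaneous equations (Gaussian elimination) gives:
  V_1 = 10.93 V, V_2 = 2.344 V, V_3 = 11.95 V, V_4 = 2.562 V
  V_5 = 2.41 V, V_6 = 0.5576 V
I_R12 = (V_1 - V_6)/R12 = (10.93 - 0.5576)/8200 = 0.001265 A
|I_R12| = 0.001265 A

Final answer: |I_R12| = 0.001265 A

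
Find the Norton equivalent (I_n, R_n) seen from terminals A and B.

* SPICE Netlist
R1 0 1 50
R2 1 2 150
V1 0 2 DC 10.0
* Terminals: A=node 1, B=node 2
Find the Thévenin equivalent first; then I_n = V_th/R_th and R_n = R_th.
Step 1 — V_th is the open-circuit voltage V_A - V_B (nothing connected across the terminals).
Nodal analysis, taking node 2 as the 0 V reference.
Source V1 fixes V_0 = 10 V.
KCL at each unknown node (sum of currents leaving = 0; resistances in Ω):
  Node 1: (V_1 - 10)/50 + (V_1 - 0)/150 = 0
Collecting terms: 0.02667 × V_1 = 0.2  =>  V_1 = 7.5 V
V_th = V_1 - V_2 = 7.5 - 0 = 7.5 V
Step 2 — R_th: zero the source — replace V1 by a short circuit (node 2 merges into node 0) — and find the resistance seen between A (node 1) and B (node 0).
Reduce the network between node 1 (A) and node 0 (B) by series/parallel combination:
  Rp1 = R1 ‖ R2 (parallel, both between nodes 0 and 1) = 1/(1/50 + 1/150) = 37.5 Ω
R_th = 37.5 Ω
I_n = V_th/R_th = 7.5/37.5 = 0.2 A, and R_n = R_th = 37.5 Ω

Final answer: I_n = 0.2 A, R_n = 37.5 Ω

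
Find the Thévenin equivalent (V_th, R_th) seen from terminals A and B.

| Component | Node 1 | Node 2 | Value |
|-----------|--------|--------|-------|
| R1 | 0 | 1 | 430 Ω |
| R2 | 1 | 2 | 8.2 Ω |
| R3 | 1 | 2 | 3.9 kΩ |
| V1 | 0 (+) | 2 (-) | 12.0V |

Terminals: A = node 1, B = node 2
Step 1 — V_th is the open-circuit voltage V_A - V_B (nothing connected across the terminals).
Nodal analysis, taking node 2 as the 0 V reference.
Source V1 fixes V_0 = 12 V.
KCL at each unknown node (sum of currents leaving = 0; resistances in Ω):
  Node 1: (V_1 - 12)/430 + (V_1 - 0)/8.2 + (V_1 - 0)/3900 = 0
Collecting terms: 0.1245 × V_1 = 0.02791  =>  V_1 = 0.2241 V
V_th = V_1 - V_2 = 0.2241 - 0 = 0.2241 V
Step 2 — R_th: zero the source — replace V1 by a short circuit (node 2 merges into node 0) — and find the resistance seen between A (node 1) and B (node 0).
Reduce the network between node 1 (A) and node 0 (B) by series/parallel combination:
  Rp1 = R1 ‖ R2 ‖ R3 (parallel, all between nodes 0 and 1) = 1/(1/430 + 1/8.2 + 1/3900) = 8.03 Ω
R_th = 8.03 Ω

Final answer: V_th = 0.2241 V, R_th = 8.03 Ω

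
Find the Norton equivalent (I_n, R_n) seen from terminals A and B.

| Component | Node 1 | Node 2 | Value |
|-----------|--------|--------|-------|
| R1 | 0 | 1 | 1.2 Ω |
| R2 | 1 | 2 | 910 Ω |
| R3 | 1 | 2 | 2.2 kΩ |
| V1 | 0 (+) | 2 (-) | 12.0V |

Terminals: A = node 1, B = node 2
Find the Thévenin equivalent first; then I_n = V_th/R_th and R_n = R_th.
Step 1 — V_th is the open-circuit voltage V_A - V_B (nothing connected across the terminals).
Nodal analysis, taking node 2 as the 0 V reference.
Source V1 fixes V_0 = 12 V.
KCL at each unknown node (sum of currents leaving = 0; resistances in Ω):
  Node 1: (V_1 - 12)/1.2 + (V_1 - 0)/910 + (V_1 - 0)/2200 = 0
Collecting terms: 0.8349 × V_1 = 10  =>  V_1 = 11.98 V
V_th = V_1 - V_2 = 11.98 - 0 = 11.98 V
Step 2 — R_th: zero the source — replace V1 by a short circuit (node 2 merges into node 0) — and find the resistance seen between A (node 1) and B (node 0).
Reduce the network between node 1 (A) and node 0 (B) by series/parallel combination:
  Rp1 = R1 ‖ R2 ‖ R3 (parallel, all between nodes 0 and 1) = 1/(1/1.2 + 1/910 + 1/2200) = 1.198 Ω
R_th = 1.198 Ω
I_n = V_th/R_th = 11.98/1.198 = 10 A, and R_n = R_th = 1.198 Ω

Final answer: I_n = 10 A, R_n = 1.198 Ω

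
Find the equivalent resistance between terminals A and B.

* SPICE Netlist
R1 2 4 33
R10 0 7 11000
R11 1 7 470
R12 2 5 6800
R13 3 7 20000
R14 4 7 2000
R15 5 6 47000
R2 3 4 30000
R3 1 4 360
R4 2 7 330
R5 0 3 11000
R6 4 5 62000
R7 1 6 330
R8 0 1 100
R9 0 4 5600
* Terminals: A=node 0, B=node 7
The network is not a plain series/parallel combination. Inject a 1 A test current into terminal A (node 0) and return it from terminal B (node 7); then R_eq = V_A / (1 A).
Nodal analysis, taking node 7 as the 0 V reference.
Current source I_test pushes 1 A into node 0 and draws it out of node 7.
KCL at each unknown node (sum of currents leaving = 0; resistances in Ω):
  Node 0: (V_0 - V_3)/11000 + (V_0 - V_1)/100 + (V_0 - V_4)/5600 + (V_0 - 0)/11000 - 1 = 0
  Node 1: (V_1 - V_0)/100 + (V_1 - V_4)/360 + (V_1 - V_6)/330 + (V_1 - 0)/470 = 0
  Node 2: (V_2 - V_4)/33 + (V_2 - 0)/330 + (V_2 - V_5)/6800 = 0
  Node 3: (V_3 - V_0)/11000 + (V_3 - V_4)/30000 + (V_3 - 0)/20000 = 0
  Node 4: (V_4 - V_0)/5600 + (V_4 - V_1)/360 + (V_4 - V_2)/33 + (V_4 - V_3)/30000 + (V_4 - V_5)/62000 + (V_4 - 0)/2000 = 0
  Node 5: (V_5 - V_2)/6800 + (V_5 - V_4)/62000 + (V_5 - V_6)/47000 = 0
  Node 6: (V_6 - V_1)/330 + (V_6 - V_5)/47000 = 0
Collecting terms (coefficients in siemens):
  0.01036·V_0 - 0.01·V_1 - 0.00009091·V_3 - 0.0001786·V_4 = 1
  0.01794·V_1 - 0.01·V_0 - 0.002778·V_4 - 0.00303·V_6 = 0
  0.03348·V_2 - 0.0303·V_4 - 0.0001471·V_5 = 0
  0.0001742·V_3 - 0.00009091·V_0 - 0.00003333·V_4 = 0
  0.03381·V_4 - 0.0001786·V_0 - 0.002778·V_1 - 0.0303·V_2 - 0.00003333·V_3 - 0.00001613·V_5 = 0
  0.0001845·V_5 - 0.0001471·V_2 - 0.00001613·V_4 - 0.00002128·V_6 = 0
  0.003052·V_6 - 0.00303·V_1 - 0.00002128·V_5 = 0
Solving these 7 simultaneous equations (Gaussian elimination) gives:
  V_0 = 349 V, V_1 = 257.4 V, V_2 = 114.6 V, V_3 = 206.2 V
  V_4 = 126 V, V_5 = 132 V, V_6 = 256.5 V
R_eq = V_0 / 1 A = 349 Ω

Final answer: 349 Ω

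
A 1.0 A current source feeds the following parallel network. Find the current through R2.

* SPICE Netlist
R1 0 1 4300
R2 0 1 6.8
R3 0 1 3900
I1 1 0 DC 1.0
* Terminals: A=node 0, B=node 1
All resistors sit directly between nodes 0 and 1, so they are in parallel and share one voltage V; the full source current 1 A splits among them.
1/R_par = 1/4300 + 1/6.8 + 1/3900 = 0.1475 S  =>  R_par = 6.777 Ω
V = I × R_par = 1 × 6.777 = 6.777 V
I_R2 = V/R2 = 6.777/6.8 = 0.9967 A

Final answer: 0.9967 A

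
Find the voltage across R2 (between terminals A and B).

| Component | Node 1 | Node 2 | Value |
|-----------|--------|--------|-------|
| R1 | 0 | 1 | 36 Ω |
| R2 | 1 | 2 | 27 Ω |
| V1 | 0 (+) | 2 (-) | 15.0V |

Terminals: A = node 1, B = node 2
R1 and R2 are in series across V1 (node 0 → node 1 → node 2), and the output A–B is taken across R2, so this is a voltage divider.
Series current: I = V1/(R1 + R2) = 15/(36 + 27) = 15/63 = 0.2381 A
V_R2 = I × R2 = V1 × R2/(R1 + R2) = 15 × 27/63 = 6.429 V

Final answer: 6.429 V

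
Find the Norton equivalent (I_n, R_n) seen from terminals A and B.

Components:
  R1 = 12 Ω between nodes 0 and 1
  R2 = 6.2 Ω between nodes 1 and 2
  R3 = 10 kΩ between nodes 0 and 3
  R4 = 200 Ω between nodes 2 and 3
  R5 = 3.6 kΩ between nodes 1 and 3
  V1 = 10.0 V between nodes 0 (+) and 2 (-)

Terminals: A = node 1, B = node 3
Find the Thévenin equivalent first; then I_n = V_th/R_th and R_n = R_th.
Step 1 — V_th is the open-circuit voltage V_A - V_B (nothing connected across the terminals).
Nodal analysis, taking node 2 as the 0 V reference.
Source V1 fixes V_0 = 10 V.
KCL at each unknown node (sum of currents leaving = 0; resistances in Ω):
  Node 1: (V_1 - 10)/12 + (V_1 - 0)/6.2 + (V_1 - V_3)/3600 = 0
  Node 3: (V_3 - 10)/10000 + (V_3 - 0)/200 + (V_3 - V_1)/3600 = 0
Collecting terms (coefficients in siemens):
  0.2449·V_1 - 0.0002778·V_3 = 0.8333
  0.005378·V_3 - 0.0002778·V_1 = 0.001
Determinant D = (0.2449)(0.005378) - (-0.0002778)(-0.0002778) = 0.001317
V_1 = [(0.8333)(0.005378) - (-0.0002778)(0.001)]/D = 3.403 V
V_3 = [(0.2449)(0.001) - (0.8333)(-0.0002778)]/D = 0.3617 V
V_th = V_1 - V_3 = 3.403 - 0.3617 = 3.041 V
Step 2 — R_th: zero the source — replace V1 by a short circuit (node 2 merges into node 0) — and find the resistance seen between A (node 1) and B (node 3).
Reduce the network between node 1 (A) and node 3 (B) by series/parallel combination:
  Rp1 = R1 ‖ R2 (parallel, both between nodes 0 and 1) = 1/(1/12 + 1/6.2) = 4.088 Ω
  Rp2 = R3 ‖ R4 (parallel, both between nodes 0 and 3) = 1/(1/10000 + 1/200) = 196.1 Ω
  Rs1 = Rp1 + Rp2 (series, joined only at node 0) = 4.088 + 196.1 = 200.2 Ω
  Rp3 = R5 ‖ Rs1 (parallel, both between nodes 1 and 3) = 1/(1/3600 + 1/200.2) = 189.6 Ω
R_th = 189.6 Ω
I_n = V_th/R_th = 3.041/189.6 = 0.01604 A, and R_n = R_th = 189.6 Ω

Final answer: I_n = 0.01604 A, R_n = 189.6 Ω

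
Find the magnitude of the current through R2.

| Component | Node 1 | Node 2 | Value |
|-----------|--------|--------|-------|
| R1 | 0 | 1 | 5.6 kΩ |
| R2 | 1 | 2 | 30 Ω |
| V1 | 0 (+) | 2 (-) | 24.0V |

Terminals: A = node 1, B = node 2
Nodal analysis, taking node 2 as the 0 V reference.
Source V1 fixes V_0 = 24 V.
KCL at each unknown node (sum of currents leaving = 0; resistances in Ω):
  Node 1: (V_1 - 24)/5600 + (V_1 - 0)/30 = 0
Collecting terms: 0.03351 × V_1 = 0.004286  =>  V_1 = 0.1279 V
I_R2 = (V_1 - V_2)/R2 = (0.1279 - 0)/30 = 0.004263 A
|I_R2| = 0.004263 A

Final answer: |I_R2| = 0.004263 A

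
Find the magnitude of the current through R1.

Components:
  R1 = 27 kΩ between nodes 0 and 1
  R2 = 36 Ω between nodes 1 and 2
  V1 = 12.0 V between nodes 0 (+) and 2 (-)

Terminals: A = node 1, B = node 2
Nodal analysis, taking node 2 as the 0 V reference.
Source V1 fixes V_0 = 12 V.
KCL at each unknown node (sum of currents leaving = 0; resistances in Ω):
  Node 1: (V_1 - 12)/27000 + (V_1 - 0)/36 = 0
Collecting terms: 0.02781 × V_1 = 0.0004444  =>  V_1 = 0.01598 V
I_R1 = (V_0 - V_1)/R1 = (12 - 0.01598)/27000 = 0.0004439 A
|I_R1| = 0.0004439 A

Final answer: |I_R1| = 0.0004439 A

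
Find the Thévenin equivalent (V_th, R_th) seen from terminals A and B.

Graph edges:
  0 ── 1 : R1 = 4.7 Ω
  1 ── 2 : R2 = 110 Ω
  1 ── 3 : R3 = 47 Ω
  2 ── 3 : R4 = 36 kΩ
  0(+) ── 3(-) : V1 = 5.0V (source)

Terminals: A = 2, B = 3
Step 1 — V_th is the open-circuit voltage V_A - V_B (nothing connected across the terminals).
Nodal analysis, taking node 3 as the 0 V reference.
Source V1 fixes V_0 = 5 V.
KCL at each unknown node (sum of currents leaving = 0; resistances in Ω):
  Node 1: (V_1 - 5)/4.7 + (V_1 - V_2)/110 + (V_1 - 0)/47 = 0
  Node 2: (V_2 - V_1)/110 + (V_2 - 0)/36000 = 0
Collecting terms (coefficients in siemens):
  0.2431·V_1 - 0.009091·V_2 = 1.064
  0.009119·V_2 - 0.009091·V_1 = 0
Determinant D = (0.2431)(0.009119) - (-0.009091)(-0.009091) = 0.002134
V_1 = [(1.064)(0.009119) - (-0.009091)(0)]/D = 4.545 V
V_2 = [(0.2431)(0) - (1.064)(-0.009091)]/D = 4.531 V
V_th = V_2 - V_3 = 4.531 - 0 = 4.531 V
Step 2 — R_th: zero the source — replace V1 by a short circuit (node 3 merges into node 0) — and find the resistance seen between A (node 2) and B (node 0).
Reduce the network between node 2 (A) and node 0 (B) by series/parallel combination:
  Rp1 = R1 ‖ R3 (parallel, both between nodes 0 and 1) = 1/(1/4.7 + 1/47) = 4.273 Ω
  Rs1 = R2 + Rp1 (series, joined only at node 1) = 110 + 4.273 = 114.3 Ω
  Rp2 = R4 ‖ Rs1 (parallel, both between nodes 0 and 2) = 1/(1/36000 + 1/114.3) = 113.9 Ω
R_th = 113.9 Ω

Final answer: V_th = 4.531 V, R_th = 113.9 Ω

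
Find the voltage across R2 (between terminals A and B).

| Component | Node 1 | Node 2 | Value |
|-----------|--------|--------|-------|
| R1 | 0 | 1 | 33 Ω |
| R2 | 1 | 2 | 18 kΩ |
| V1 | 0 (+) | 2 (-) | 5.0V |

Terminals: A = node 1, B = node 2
R1 and R2 are in series across V1 (node 0 → node 1 → node 2), and the output A–B is taken across R2, so this is a voltage divider.
Series current: I = V1/(R1 + R2) = 5/(33 + 18000) = 5/18030 = 0.0002773 A
V_R2 = I × R2 = V1 × R2/(R1 + R2) = 5 × 18000/18030 = 4.991 V

Final answer: 4.991 V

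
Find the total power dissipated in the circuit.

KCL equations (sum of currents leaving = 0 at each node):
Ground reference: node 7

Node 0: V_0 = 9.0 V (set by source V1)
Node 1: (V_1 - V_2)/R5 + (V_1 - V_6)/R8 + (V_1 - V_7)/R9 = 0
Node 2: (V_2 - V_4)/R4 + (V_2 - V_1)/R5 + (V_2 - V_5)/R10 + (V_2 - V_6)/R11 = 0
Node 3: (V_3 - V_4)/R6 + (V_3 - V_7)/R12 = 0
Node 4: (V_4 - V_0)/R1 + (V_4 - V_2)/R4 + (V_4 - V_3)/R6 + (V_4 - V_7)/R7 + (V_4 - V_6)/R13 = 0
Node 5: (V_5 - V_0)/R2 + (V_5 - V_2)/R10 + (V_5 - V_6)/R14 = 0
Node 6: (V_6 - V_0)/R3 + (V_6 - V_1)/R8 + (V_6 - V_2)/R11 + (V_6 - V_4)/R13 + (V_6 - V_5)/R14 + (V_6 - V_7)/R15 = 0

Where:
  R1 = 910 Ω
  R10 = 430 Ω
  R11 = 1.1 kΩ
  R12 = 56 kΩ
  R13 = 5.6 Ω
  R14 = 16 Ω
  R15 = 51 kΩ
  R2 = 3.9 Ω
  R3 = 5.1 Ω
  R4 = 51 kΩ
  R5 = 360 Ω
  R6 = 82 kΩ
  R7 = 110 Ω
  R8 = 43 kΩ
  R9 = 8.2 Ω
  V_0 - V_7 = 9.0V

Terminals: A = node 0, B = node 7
Nodal analysis, taking node 7 as the 0 V reference.
Source V1 fixes V_0 = 9 V.
KCL at each unknown node (sum of currents leaving = 0; resistances in Ω):
  Node 1: (V_1 - V_2)/360 + (V_1 - V_6)/43000 + (V_1 - 0)/8.2 = 0
  Node 2: (V_2 - V_4)/51000 + (V_2 - V_1)/360 + (V_2 - V_5)/430 + (V_2 - V_6)/1100 = 0
  Node 3: (V_3 - V_4)/82000 + (V_3 - 0)/56000 = 0
  Node 4: (V_4 - 9)/910 + (V_4 - V_2)/51000 + (V_4 - V_3)/82000 + (V_4 - 0)/110 + (V_4 - V_6)/5.6 = 0
  Node 5: (V_5 - 9)/3.9 + (V_5 - V_2)/430 + (V_5 - V_6)/16 = 0
  Node 6: (V_6 - 9)/5.1 + (V_6 - V_1)/43000 + (V_6 - V_2)/1100 + (V_6 - V_4)/5.6 + (V_6 - V_5)/16 + (V_6 - 0)/51000 = 0
Collecting terms (coefficients in siemens):
  0.1248·V_1 - 0.002778·V_2 - 0.00002326·V_6 = 0
  0.006032·V_2 - 0.002778·V_1 - 0.00001961·V_4 - 0.002326·V_5 - 0.0009091·V_6 = 0
  0.00003005·V_3 - 0.0000122·V_4 = 0
  0.1888·V_4 - 0.00001961·V_2 - 0.0000122·V_3 - 0.1786·V_6 = 0.00989
  0.3212·V_5 - 0.002326·V_2 - 0.0625·V_6 = 2.308
  0.4381·V_6 - 0.00002326·V_1 - 0.0009091·V_2 - 0.1786·V_4 - 0.0625·V_5 = 1.765
Solving these 6 simultaneous equations (Gaussian elimination) gives:
  V_1 = 0.1089 V, V_2 = 4.818 V, V_3 = 3.351 V, V_4 = 8.258 V
  V_5 = 8.906 V, V_6 = 8.675 V
Power in each resistor, P = (ΔV)²/R:
  P_R1 = (9 - 8.258)²/910 = 0.0006048 W
  P_R2 = (9 - 8.906)²/3.9 = 0.002245 W
  P_R3 = (9 - 8.675)²/5.1 = 0.02075 W
  P_R4 = (4.818 - 8.258)²/51000 = 0.000232 W
  P_R5 = (0.1089 - 4.818)²/360 = 0.0616 W
  P_R6 = (3.351 - 8.258)²/82000 = 0.0002936 W
  P_R7 = (8.258 - 0)²/110 = 0.62 W
  P_R8 = (0.1089 - 8.675)²/43000 = 0.001706 W
  P_R9 = (0.1089 - 0)²/8.2 = 0.001446 W
  P_R10 = (4.818 - 8.906)²/430 = 0.03887 W
  P_R11 = (4.818 - 8.675)²/1100 = 0.01352 W
  P_R12 = (3.351 - 0)²/56000 = 0.0002005 W
  P_R13 = (8.258 - 8.675)²/5.6 = 0.03099 W
  P_R14 = (8.906 - 8.675)²/16 = 0.003356 W
  P_R15 = (8.675 - 0)²/51000 = 0.001476 W
P_total = P_R1 + P_R2 + P_R3 + P_R4 + P_R5 + P_R6 + P_R7 + P_R8 + P_R9 + P_R10 + P_R11 + P_R12 + P_R13 + P_R14 + P_R15 = 0.7973 W

Final answer: 0.7973 W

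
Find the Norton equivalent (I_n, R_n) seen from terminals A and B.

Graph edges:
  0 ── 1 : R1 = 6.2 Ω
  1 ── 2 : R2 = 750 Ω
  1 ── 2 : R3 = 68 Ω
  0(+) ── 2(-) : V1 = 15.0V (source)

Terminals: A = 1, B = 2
Find the Thévenin equivalent first; then I_n = V_th/R_th and R_n = R_th.
Step 1 — V_th is the open-circuit voltage V_A - V_B (nothing connected across the terminals).
Nodal analysis, taking node 2 as the 0 V reference.
Source V1 fixes V_0 = 15 V.
KCL at each unknown node (sum of currents leaving = 0; resistances in Ω):
  Node 1: (V_1 - 15)/6.2 + (V_1 - 0)/750 + (V_1 - 0)/68 = 0
Collecting terms: 0.1773 × V_1 = 2.419  =>  V_1 = 13.64 V
V_th = V_1 - V_2 = 13.64 - 0 = 13.64 V
Step 2 — R_th: zero the source — replace V1 by a short circuit (node 2 merges into node 0) — and find the resistance seen between A (node 1) and B (node 0).
Reduce the network between node 1 (A) and node 0 (B) by series/parallel combination:
  Rp1 = R1 ‖ R2 ‖ R3 (parallel, all between nodes 0 and 1) = 1/(1/6.2 + 1/750 + 1/68) = 5.639 Ω
R_th = 5.639 Ω
I_n = V_th/R_th = 13.64/5.639 = 2.419 A, and R_n = R_th = 5.639 Ω

Final answer: I_n = 2.419 A, R_n = 5.639 Ω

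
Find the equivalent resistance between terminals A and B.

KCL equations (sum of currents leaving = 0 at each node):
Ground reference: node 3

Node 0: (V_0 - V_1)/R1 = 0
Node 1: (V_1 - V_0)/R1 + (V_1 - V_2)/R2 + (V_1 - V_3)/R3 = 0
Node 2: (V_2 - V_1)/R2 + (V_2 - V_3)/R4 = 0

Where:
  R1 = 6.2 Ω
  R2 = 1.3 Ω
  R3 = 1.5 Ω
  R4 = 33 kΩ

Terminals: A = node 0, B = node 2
Reduce the network between node 0 (A) and node 2 (B) by series/parallel combination:
  Rs1 = R3 + R4 (series, joined only at node 3) = 1.5 + 33000 = 33000 Ω
  Rp1 = R2 ‖ Rs1 (parallel, both between nodes 1 and 2) = 1/(1/1.3 + 1/33000) = 1.3 Ω
  Rs2 = R1 + Rp1 (series, joined only at node 1) = 6.2 + 1.3 = 7.5 Ω
R_eq = 7.5 Ω

Final answer: 7.5 Ω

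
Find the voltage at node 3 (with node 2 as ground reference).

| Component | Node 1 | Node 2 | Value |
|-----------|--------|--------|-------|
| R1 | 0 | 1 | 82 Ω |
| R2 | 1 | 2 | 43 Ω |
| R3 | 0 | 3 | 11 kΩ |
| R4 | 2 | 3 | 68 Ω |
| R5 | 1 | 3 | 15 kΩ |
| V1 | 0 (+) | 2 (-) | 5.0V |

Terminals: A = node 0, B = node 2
Nodal analysis, taking node 2 as the 0 V reference.
Source V1 fixes V_0 = 5 V.
KCL at each unknown node (sum of currents leaving = 0; resistances in Ω):
  Node 1: (V_1 - 5)/82 + (V_1 - 0)/43 + (V_1 - V_3)/15000 = 0
  Node 3: (V_3 - 5)/11000 + (V_3 - 0)/68 + (V_3 - V_1)/15000 = 0
Collecting terms (coefficients in siemens):
  0.03552·V_1 - 0.00006667·V_3 = 0.06098
  0.01486·V_3 - 0.00006667·V_1 = 0.0004545
Determinant D = (0.03552)(0.01486) - (-0.00006667)(-0.00006667) = 0.0005279
V_1 = [(0.06098)(0.01486) - (-0.00006667)(0.0004545)]/D = 1.717 V
V_3 = [(0.03552)(0.0004545) - (0.06098)(-0.00006667)]/D = 0.03828 V
The requested potential is V_3 = 0.03828 V.

Final answer: V_3 = 0.03828 V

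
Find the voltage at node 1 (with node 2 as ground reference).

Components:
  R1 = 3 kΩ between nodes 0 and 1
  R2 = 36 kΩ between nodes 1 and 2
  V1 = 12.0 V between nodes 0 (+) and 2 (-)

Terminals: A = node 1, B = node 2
Nodal analysis, taking node 2 as the 0 V reference.
Source V1 fixes V_0 = 12 V.
KCL at each unknown node (sum of currents leaving = 0; resistances in Ω):
  Node 1: (V_1 - 12)/3000 + (V_1 - 0)/36000 = 0
Collecting terms: 0.0003611 × V_1 = 0.004  =>  V_1 = 11.08 V
The requested potential is V_1 = 11.08 V.

Final answer: V_1 = 11.08 V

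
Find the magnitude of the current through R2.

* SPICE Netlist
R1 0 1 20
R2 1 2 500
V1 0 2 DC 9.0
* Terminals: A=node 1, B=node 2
Nodal analysis, taking node 2 as the 0 V reference.
Source V1 fixes V_0 = 9 V.
KCL at each unknown node (sum of currents leaving = 0; resistances in Ω):
  Node 1: (V_1 - 9)/20 + (V_1 - 0)/500 = 0
Collecting terms: 0.052 × V_1 = 0.45  =>  V_1 = 8.654 V
I_R2 = (V_1 - V_2)/R2 = (8.654 - 0)/500 = 0.01731 A
|I_R2| = 0.01731 A

Final answer: |I_R2| = 0.01731 A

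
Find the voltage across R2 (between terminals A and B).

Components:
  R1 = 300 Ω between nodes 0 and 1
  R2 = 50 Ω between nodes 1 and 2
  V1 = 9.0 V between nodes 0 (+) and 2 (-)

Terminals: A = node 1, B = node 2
R1 and R2 are in series across V1 (node 0 → node 1 → node 2), and the output A–B is taken across R2, so this is a voltage divider.
Series current: I = V1/(R1 + R2) = 9/(300 + 50) = 9/350 = 0.02571 A
V_R2 = I × R2 = V1 × R2/(R1 + R2) = 9 × 50/350 = 1.286 V

Final answer: 1.286 V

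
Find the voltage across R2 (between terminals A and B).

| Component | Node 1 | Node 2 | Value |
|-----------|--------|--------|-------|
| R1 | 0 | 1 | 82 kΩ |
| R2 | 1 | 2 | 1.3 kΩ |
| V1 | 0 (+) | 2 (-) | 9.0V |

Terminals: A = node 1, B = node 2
R1 and R2 are in series across V1 (node 0 → node 1 → node 2), and the output A–B is taken across R2, so this is a voltage divider.
Series current: I = V1/(R1 + R2) = 9/(82000 + 1300) = 9/83300 = 0.000108 A
V_R2 = I × R2 = V1 × R2/(R1 + R2) = 9 × 1300/83300 = 0.1405 V

Final answer: 0.1405 V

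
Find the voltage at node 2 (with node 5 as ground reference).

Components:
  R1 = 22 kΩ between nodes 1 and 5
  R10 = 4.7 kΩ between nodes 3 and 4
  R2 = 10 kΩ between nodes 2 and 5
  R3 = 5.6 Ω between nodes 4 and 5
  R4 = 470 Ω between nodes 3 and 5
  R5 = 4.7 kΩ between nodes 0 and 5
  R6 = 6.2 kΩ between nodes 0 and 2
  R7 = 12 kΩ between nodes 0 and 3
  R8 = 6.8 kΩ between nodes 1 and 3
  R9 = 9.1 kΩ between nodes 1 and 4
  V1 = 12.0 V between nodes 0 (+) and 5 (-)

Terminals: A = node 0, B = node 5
Nodal analysis, taking node 5 as the 0 V reference.
Source V1 fixes V_0 = 12 V.
KCL at each unknown node (sum of currents leaving = 0; resistances in Ω):
  Node 1: (V_1 - 0)/22000 + (V_1 - V_3)/6800 + (V_1 - V_4)/9100 = 0
  Node 2: (V_2 - 0)/10000 + (V_2 - 12)/6200 = 0
  Node 3: (V_3 - 0)/470 + (V_3 - 12)/12000 + (V_3 - V_1)/6800 + (V_3 - V_4)/4700 = 0
  Node 4: (V_4 - 0)/5.6 + (V_4 - V_1)/9100 + (V_4 - V_3)/4700 = 0
Collecting terms (coefficients in siemens):
  0.0003024·V_1 - 0.0001471·V_3 - 0.0001099·V_4 = 0
  0.0002613·V_2 = 0.001935
  0.002571·V_3 - 0.0001471·V_1 - 0.0002128·V_4 = 0.001
  0.1789·V_4 - 0.0001099·V_1 - 0.0002128·V_3 = 0
Solving these 4 simultaneous equations (Gaussian elimination) gives:
  V_1 = 0.1948 V, V_2 = 7.407 V, V_3 = 0.4002 V, V_4 = 0.0005956 V
The requested potential is V_2 = 7.407 V.

Final answer: V_2 = 7.407 V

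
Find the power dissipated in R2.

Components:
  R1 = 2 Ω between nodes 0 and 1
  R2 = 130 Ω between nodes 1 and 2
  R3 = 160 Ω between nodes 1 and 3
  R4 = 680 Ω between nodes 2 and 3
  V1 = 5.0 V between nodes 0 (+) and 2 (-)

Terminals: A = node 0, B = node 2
Nodal analysis, taking node 2 as the 0 V reference.
Source V1 fixes V_0 = 5 V.
KCL at each unknown node (sum of currents leaving = 0; resistances in Ω):
  Node 1: (V_1 - 5)/2 + (V_1 - 0)/130 + (V_1 - V_3)/160 = 0
  Node 3: (V_3 - V_1)/160 + (V_3 - 0)/680 = 0
Collecting terms (coefficients in siemens):
  0.5139·V_1 - 0.00625·V_3 = 2.5
  0.007721·V_3 - 0.00625·V_1 = 0
Determinant D = (0.5139)(0.007721) - (-0.00625)(-0.00625) = 0.003929
V_1 = [(2.5)(0.007721) - (-0.00625)(0)]/D = 4.913 V
V_3 = [(0.5139)(0) - (2.5)(-0.00625)]/D = 3.977 V
I_R2 = (V_1 - V_2)/R2 = (4.913 - 0)/130 = 0.03779 A
P_R2 = I_R2² × R2 = (0.03779)² × 130 = 0.1857 W

Final answer: 0.1857 W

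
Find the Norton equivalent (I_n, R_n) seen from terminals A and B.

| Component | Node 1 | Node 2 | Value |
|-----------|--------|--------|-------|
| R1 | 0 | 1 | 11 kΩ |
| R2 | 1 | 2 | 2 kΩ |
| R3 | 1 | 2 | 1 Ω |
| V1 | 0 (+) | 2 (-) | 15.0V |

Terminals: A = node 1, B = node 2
Find the Thévenin equivalent first; then I_n = V_th/R_th and R_n = R_th.
Step 1 — V_th is the open-circuit voltage V_A - V_B (nothing connected across the terminals).
Nodal analysis, taking node 2 as the 0 V reference.
Source V1 fixes V_0 = 15 V.
KCL at each unknown node (sum of currents leaving = 0; resistances in Ω):
  Node 1: (V_1 - 15)/11000 + (V_1 - 0)/2000 + (V_1 - 0)/1 = 0
Collecting terms: 1.001 × V_1 = 0.001364  =>  V_1 = 0.001363 V
V_th = V_1 - V_2 = 0.001363 - 0 = 0.001363 V
Step 2 — R_th: zero the source — replace V1 by a short circuit (node 2 merges into node 0) — and find the resistance seen between A (node 1) and B (node 0).
Reduce the network between node 1 (A) and node 0 (B) by series/parallel combination:
  Rp1 = R1 ‖ R2 ‖ R3 (parallel, all between nodes 0 and 1) = 1/(1/11000 + 1/2000 + 1/1) = 0.9994 Ω
R_th = 0.9994 Ω
I_n = V_th/R_th = 0.001363/0.9994 = 0.001364 A, and R_n = R_th = 0.9994 Ω

Final answer: I_n = 0.001364 A, R_n = 0.9994 Ω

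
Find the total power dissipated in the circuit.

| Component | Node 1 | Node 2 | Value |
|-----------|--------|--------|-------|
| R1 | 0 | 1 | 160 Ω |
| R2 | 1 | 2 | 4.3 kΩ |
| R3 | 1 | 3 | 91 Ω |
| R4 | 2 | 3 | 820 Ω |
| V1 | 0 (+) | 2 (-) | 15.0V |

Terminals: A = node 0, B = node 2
Nodal analysis, taking node 2 as the 0 V reference.
Source V1 fixes V_0 = 15 V.
KCL at each unknown node (sum of currents leaving = 0; resistances in Ω):
  Node 1: (V_1 - 15)/160 + (V_1 - 0)/4300 + (V_1 - V_3)/91 = 0
  Node 3: (V_3 - V_1)/91 + (V_3 - 0)/820 = 0
Collecting terms (coefficients in siemens):
  0.01747·V_1 - 0.01099·V_3 = 0.09375
  0.01221·V_3 - 0.01099·V_1 = 0
Determinant D = (0.01747)(0.01221) - (-0.01099)(-0.01099) = 0.00009254
V_1 = [(0.09375)(0.01221) - (-0.01099)(0)]/D = 12.37 V
V_3 = [(0.01747)(0) - (0.09375)(-0.01099)]/D = 11.13 V
Power in each resistor, P = (ΔV)²/R:
  P_R1 = (15 - 12.37)²/160 = 0.04331 W
  P_R2 = (12.37 - 0)²/4300 = 0.03557 W
  P_R3 = (12.37 - 11.13)²/91 = 0.01677 W
  P_R4 = (0 - 11.13)²/820 = 0.1511 W
P_total = P_R1 + P_R2 + P_R3 + P_R4 = 0.2468 W

Final answer: 0.2468 W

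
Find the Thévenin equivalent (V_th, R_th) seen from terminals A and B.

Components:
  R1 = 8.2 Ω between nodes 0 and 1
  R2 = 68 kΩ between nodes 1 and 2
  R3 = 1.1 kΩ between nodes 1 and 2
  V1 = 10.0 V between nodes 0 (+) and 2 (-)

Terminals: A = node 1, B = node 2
Step 1 — V_th is the open-circuit voltage V_A - V_B (nothing connected across the terminals).
Nodal analysis, taking node 2 as the 0 V reference.
Source V1 fixes V_0 = 10 V.
KCL at each unknown node (sum of currents leaving = 0; resistances in Ω):
  Node 1: (V_1 - 10)/8.2 + (V_1 - 0)/68000 + (V_1 - 0)/1100 = 0
Collecting terms: 0.1229 × V_1 = 1.22  =>  V_1 = 9.925 V
V_th = V_1 - V_2 = 9.925 - 0 = 9.925 V
Step 2 — R_th: zero the source — replace V1 by a short circuit (node 2 merges into node 0) — and find the resistance seen between A (node 1) and B (node 0).
Reduce the network between node 1 (A) and node 0 (B) by series/parallel combination:
  Rp1 = R1 ‖ R2 ‖ R3 (parallel, all between nodes 0 and 1) = 1/(1/8.2 + 1/68000 + 1/1100) = 8.138 Ω
R_th = 8.138 Ω

Final answer: V_th = 9.925 V, R_th = 8.138 Ω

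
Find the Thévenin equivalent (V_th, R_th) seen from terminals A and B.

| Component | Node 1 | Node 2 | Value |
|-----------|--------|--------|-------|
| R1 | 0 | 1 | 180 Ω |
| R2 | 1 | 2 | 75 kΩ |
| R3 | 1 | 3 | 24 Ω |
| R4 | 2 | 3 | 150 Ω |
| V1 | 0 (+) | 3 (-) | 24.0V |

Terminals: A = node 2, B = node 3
Step 1 — V_th is the open-circuit voltage V_A - V_B (nothing connected across the terminals).
Nodal analysis, taking node 3 as the 0 V reference.
Source V1 fixes V_0 = 24 V.
KCL at each unknown node (sum of currents leaving = 0; resistances in Ω):
  Node 1: (V_1 - 24)/180 + (V_1 - V_2)/75000 + (V_1 - 0)/24 = 0
  Node 2: (V_2 - V_1)/75000 + (V_2 - 0)/150 = 0
Collecting terms (coefficients in siemens):
  0.04724·V_1 - 0.00001333·V_2 = 0.1333
  0.00668·V_2 - 0.00001333·V_1 = 0
Determinant D = (0.04724)(0.00668) - (-0.00001333)(-0.00001333) = 0.0003155
V_1 = [(0.1333)(0.00668) - (-0.00001333)(0)]/D = 2.823 V
V_2 = [(0.04724)(0) - (0.1333)(-0.00001333)]/D = 0.005634 V
V_th = V_2 - V_3 = 0.005634 - 0 = 0.005634 V
Step 2 — R_th: zero the source — replace V1 by a short circuit (node 3 merges into node 0) — and find the resistance seen between A (node 2) and B (node 0).
Reduce the network between node 2 (A) and node 0 (B) by series/parallel combination:
  Rp1 = R1 ‖ R3 (parallel, both between nodes 0 and 1) = 1/(1/180 + 1/24) = 21.18 Ω
  Rs1 = R2 + Rp1 (series, joined only at node 1) = 75000 + 21.18 = 75020 Ω
  Rp2 = R4 ‖ Rs1 (parallel, both between nodes 0 and 2) = 1/(1/150 + 1/75020) = 149.7 Ω
R_th = 149.7 Ω

Final answer: V_th = 0.005634 V, R_th = 149.7 Ω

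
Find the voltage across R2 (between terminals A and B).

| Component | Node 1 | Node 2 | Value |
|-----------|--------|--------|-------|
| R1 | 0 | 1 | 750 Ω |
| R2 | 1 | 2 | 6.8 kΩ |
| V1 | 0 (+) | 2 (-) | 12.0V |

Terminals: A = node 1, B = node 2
R1 and R2 are in series across V1 (node 0 → node 1 → node 2), and the output A–B is taken across R2, so this is a voltage divider.
Series current: I = V1/(R1 + R2) = 12/(750 + 6800) = 12/7550 = 0.001589 A
V_R2 = I × R2 = V1 × R2/(R1 + R2) = 12 × 6800/7550 = 10.81 V

Final answer: 10.81 V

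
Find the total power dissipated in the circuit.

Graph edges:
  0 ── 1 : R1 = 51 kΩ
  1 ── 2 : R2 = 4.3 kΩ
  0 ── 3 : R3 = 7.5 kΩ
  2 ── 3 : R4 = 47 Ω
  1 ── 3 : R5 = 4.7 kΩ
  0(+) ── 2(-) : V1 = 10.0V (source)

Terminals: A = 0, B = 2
Nodal analysis, taking node 2 as the 0 V reference.
Source V1 fixes V_0 = 10 V.
KCL at each unknown node (sum of currents leaving = 0; resistances in Ω):
  Node 1: (V_1 - 10)/51000 + (V_1 - 0)/4300 + (V_1 - V_3)/4700 = 0
  Node 3: (V_3 - 10)/7500 + (V_3 - 0)/47 + (V_3 - V_1)/4700 = 0
Collecting terms (coefficients in siemens):
  0.0004649·V_1 - 0.0002128·V_3 = 0.0001961
  0.02162·V_3 - 0.0002128·V_1 = 0.001333
Determinant D = (0.0004649)(0.02162) - (-0.0002128)(-0.0002128) = 0.00001001
V_1 = [(0.0001961)(0.02162) - (-0.0002128)(0.001333)]/D = 0.452 V
V_3 = [(0.0004649)(0.001333) - (0.0001961)(-0.0002128)]/D = 0.06611 V
Power in each resistor, P = (ΔV)²/R:
  P_R1 = (10 - 0.452)²/51000 = 0.001788 W
  P_R2 = (0.452 - 0)²/4300 = 0.00004751 W
  P_R3 = (10 - 0.06611)²/7500 = 0.01316 W
  P_R4 = (0 - 0.06611)²/47 = 0.00009299 W
  P_R5 = (0.452 - 0.06611)²/4700 = 0.00003168 W
P_total = P_R1 + P_R2 + P_R3 + P_R4 + P_R5 = 0.01512 W

Final answer: 0.01512 W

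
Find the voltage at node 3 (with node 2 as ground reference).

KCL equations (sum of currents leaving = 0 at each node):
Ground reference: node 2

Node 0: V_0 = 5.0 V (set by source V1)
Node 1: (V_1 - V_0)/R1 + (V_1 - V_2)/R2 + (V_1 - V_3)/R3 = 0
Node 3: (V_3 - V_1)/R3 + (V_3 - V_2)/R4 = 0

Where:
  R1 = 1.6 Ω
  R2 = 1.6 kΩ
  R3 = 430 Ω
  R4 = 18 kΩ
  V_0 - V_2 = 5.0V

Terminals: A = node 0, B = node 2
Nodal analysis, taking node 2 as the 0 V reference.
Source V1 fixes V_0 = 5 V.
KCL at each unknown node (sum of currents leaving = 0; resistances in Ω):
  Node 1: (V_1 - 5)/1.6 + (V_1 - 0)/1600 + (V_1 - V_3)/430 = 0
  Node 3: (V_3 - V_1)/430 + (V_3 - 0)/18000 = 0
Collecting terms (coefficients in siemens):
  0.628·V_1 - 0.002326·V_3 = 3.125
  0.002381·V_3 - 0.002326·V_1 = 0
Determinant D = (0.628)(0.002381) - (-0.002326)(-0.002326) = 0.00149
V_1 = [(3.125)(0.002381) - (-0.002326)(0)]/D = 4.995 V
V_3 = [(0.628)(0) - (3.125)(-0.002326)]/D = 4.878 V
The requested potential is V_3 = 4.878 V.

Final answer: V_3 = 4.878 V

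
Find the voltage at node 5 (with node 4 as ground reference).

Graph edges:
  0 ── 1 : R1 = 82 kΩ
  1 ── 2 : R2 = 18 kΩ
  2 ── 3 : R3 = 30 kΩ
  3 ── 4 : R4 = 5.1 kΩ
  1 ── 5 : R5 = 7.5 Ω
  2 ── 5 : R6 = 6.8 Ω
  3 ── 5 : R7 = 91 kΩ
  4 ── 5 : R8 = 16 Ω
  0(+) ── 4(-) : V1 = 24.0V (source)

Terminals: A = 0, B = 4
Nodal analysis, taking node 4 as the 0 V reference.
Source V1 fixes V_0 = 24 V.
KCL at each unknown node (sum of currents leaving = 0; resistances in Ω):
  Node 1: (V_1 - 24)/82000 + (V_1 - V_2)/18000 + (V_1 - V_5)/7.5 = 0
  Node 2: (V_2 - V_1)/18000 + (V_2 - V_3)/30000 + (V_2 - V_5)/6.8 = 0
  Node 3: (V_3 - V_2)/30000 + (V_3 - 0)/5100 + (V_3 - V_5)/91000 = 0
  Node 5: (V_5 - V_1)/7.5 + (V_5 - V_2)/6.8 + (V_5 - V_3)/91000 + (V_5 - 0)/16 = 0
Collecting terms (coefficients in siemens):
  0.1334·V_1 - 0.00005556·V_2 - 0.1333·V_5 = 0.0002927
  0.1471·V_2 - 0.00005556·V_1 - 0.00003333·V_3 - 0.1471·V_5 = 0
  0.0002404·V_3 - 0.00003333·V_2 - 0.00001099·V_5 = 0
  0.3429·V_5 - 0.1333·V_1 - 0.1471·V_2 - 0.00001099·V_3 = 0
Solving these 4 simultaneous equations (Gaussian elimination) gives:
  V_1 = 0.006872 V, V_2 = 0.004679 V, V_3 = 0.0008626 V, V_5 = 0.004679 V
The requested potential is V_5 = 0.004679 V.

Final answer: V_5 = 0.004679 V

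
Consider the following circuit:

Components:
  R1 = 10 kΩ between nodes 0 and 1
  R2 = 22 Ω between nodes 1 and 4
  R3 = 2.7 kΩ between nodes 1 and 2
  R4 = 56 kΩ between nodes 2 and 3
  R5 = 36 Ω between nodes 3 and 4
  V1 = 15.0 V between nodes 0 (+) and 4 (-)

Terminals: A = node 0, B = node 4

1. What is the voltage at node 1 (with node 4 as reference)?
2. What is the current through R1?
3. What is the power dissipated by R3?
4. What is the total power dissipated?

Nodal analysis, taking node 4 as the 0 V reference.
Source V1 fixes V_0 = 15 V.
KCL at each unknown node (sum of currents leaving = 0; resistances in Ω):
  Node 1: (V_1 - 15)/10000 + (V_1 - 0)/22 + (V_1 - V_2)/2700 = 0
  Node 2: (V_2 - V_1)/2700 + (V_2 - V_3)/56000 = 0
  Node 3: (V_3 - V_2)/56000 + (V_3 - 0)/36 = 0
Collecting terms (coefficients in siemens):
  0.04592·V_1 - 0.0003704·V_2 = 0.0015
  0.0003882·V_2 - 0.0003704·V_1 - 0.00001786·V_3 = 0
  0.0278·V_3 - 0.00001786·V_2 = 0
Solving these 3 simultaneous equations (Gaussian elimination) gives:
  V_1 = 0.03292 V, V_2 = 0.0314 V, V_3 = 0.00002017 V
Part 1:
  Read off the nodal solution: V_1 = 0.03292 V
Part 2:
  I_R1 = (V_0 - V_1)/R1 = (15 - 0.03292)/10000 = 0.001497 A
  Magnitude: I_R1 = 0.001497 A
Part 3:
  I_R3 = (V_1 - V_2)/R3 = (0.03292 - 0.0314)/2700 = 0.0000005604 A
  P_R3 = I_R3² × R3 = (0.0000005604)² × 2700 = 0.0000000008479 W
Part 4:
  Power in each resistor, P = (ΔV)²/R:
    P_R1 = (15 - 0.03292)²/10000 = 0.0224 W
    P_R2 = (0.03292 - 0)²/22 = 0.00004925 W
    P_R3 = (0.03292 - 0.0314)²/2700 = 0.0000000008479 W
    P_R4 = (0.0314 - 0.00002017)²/56000 = 0.00000001759 W
    P_R5 = (0.00002017 - 0)²/36 = 0.00000000001131 W
  P_total = P_R1 + P_R2 + P_R3 + P_R4 + P_R5 = 0.02245 W

Final answers:
1. V_1 = 0.03292 V
2. I_R1 = 0.001497 A
3. P_R3 = 8.479e-10 W
4. P_total = 0.02245 W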